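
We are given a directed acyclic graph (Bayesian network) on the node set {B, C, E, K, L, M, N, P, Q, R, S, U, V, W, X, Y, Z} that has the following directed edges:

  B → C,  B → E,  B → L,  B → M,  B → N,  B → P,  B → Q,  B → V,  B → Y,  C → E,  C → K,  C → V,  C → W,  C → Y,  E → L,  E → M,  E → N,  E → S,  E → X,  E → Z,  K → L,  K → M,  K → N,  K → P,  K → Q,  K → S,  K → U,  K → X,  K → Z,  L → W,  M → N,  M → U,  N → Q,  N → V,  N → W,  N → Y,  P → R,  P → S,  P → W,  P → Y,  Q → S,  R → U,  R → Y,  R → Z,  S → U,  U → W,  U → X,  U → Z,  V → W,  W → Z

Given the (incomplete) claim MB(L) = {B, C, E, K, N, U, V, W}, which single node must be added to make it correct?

Ch(L) = {W}.
L has parents B, E, K.
Parents of each child, excluding L:
  parents(W) \ {L} = {C, N, P, U, V}.
MB(L) = {B, C, E, K, N, P, U, V, W}.
Comparing with the claimed set, P is missing.

P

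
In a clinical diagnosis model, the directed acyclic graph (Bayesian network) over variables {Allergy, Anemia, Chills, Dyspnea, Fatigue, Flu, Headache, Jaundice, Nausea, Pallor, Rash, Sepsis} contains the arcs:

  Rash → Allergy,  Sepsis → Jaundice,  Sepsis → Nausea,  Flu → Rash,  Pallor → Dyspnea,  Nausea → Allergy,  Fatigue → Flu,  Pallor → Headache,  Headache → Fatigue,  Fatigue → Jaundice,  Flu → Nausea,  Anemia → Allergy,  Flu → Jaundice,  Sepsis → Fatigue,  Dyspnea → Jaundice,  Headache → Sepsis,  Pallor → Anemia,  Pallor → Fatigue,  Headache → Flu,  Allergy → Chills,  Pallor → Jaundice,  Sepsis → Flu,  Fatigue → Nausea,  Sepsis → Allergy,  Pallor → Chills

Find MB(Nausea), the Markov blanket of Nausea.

{Allergy, Anemia, Fatigue, Flu, Rash, Sepsis}

The Markov blanket of a node is its parents, its children, and the other parents of its children.
Ch(Nausea) = {Allergy}.
Nausea's parents: Fatigue, Flu, Sepsis.
Parents of each child, excluding Nausea:
  Allergy: Anemia, Rash, Sepsis
MB(Nausea) = {Allergy, Anemia, Fatigue, Flu, Rash, Sepsis}.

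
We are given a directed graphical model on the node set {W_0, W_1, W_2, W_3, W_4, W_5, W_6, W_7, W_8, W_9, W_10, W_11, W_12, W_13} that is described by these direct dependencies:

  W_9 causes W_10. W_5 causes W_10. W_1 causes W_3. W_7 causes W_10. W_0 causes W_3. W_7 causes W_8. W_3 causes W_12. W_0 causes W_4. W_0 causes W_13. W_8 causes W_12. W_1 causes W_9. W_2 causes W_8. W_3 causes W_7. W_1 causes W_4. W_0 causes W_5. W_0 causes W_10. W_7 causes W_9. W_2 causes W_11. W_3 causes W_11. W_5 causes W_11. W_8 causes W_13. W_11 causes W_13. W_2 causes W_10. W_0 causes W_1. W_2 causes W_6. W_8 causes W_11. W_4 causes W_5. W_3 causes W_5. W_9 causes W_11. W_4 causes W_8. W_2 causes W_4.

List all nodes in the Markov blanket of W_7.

{W_0, W_1, W_2, W_3, W_4, W_5, W_8, W_9, W_10}

W_7 has parent W_3.
Children of W_7: W_8, W_9, W_10.
Parents of each child, excluding W_7:
  W_8's other parents are W_2, W_4.
  W_9's other parent is W_1.
  W_10's other parents are W_0, W_2, W_5, W_9.
Taking the union gives {W_0, W_1, W_2, W_3, W_4, W_5, W_8, W_9, W_10}.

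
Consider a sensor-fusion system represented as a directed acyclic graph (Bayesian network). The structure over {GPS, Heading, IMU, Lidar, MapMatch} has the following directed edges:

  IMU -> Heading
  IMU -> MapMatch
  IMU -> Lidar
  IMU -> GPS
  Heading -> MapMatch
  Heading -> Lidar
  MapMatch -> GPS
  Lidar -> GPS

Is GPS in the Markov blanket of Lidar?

Yes

GPS is a child of Lidar.
So GPS ∈ MB(Lidar).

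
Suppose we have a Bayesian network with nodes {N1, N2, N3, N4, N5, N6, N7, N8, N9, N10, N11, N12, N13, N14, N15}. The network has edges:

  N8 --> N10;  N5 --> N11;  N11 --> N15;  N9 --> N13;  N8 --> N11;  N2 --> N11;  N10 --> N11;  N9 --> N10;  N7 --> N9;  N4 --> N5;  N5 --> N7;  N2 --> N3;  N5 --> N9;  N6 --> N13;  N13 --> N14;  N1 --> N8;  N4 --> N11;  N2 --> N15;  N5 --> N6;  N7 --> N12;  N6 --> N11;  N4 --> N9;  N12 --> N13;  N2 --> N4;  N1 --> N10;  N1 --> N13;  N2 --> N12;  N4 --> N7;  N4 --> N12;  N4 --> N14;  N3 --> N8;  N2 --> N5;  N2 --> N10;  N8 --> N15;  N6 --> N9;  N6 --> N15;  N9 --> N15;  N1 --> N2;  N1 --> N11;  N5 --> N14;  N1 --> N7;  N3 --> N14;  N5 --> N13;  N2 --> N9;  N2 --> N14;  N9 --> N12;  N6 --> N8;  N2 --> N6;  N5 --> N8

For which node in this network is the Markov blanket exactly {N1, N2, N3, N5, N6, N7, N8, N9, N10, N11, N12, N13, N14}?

N4

The target node must have every member of {N1, N2, N3, N5, N6, N7, N8, N9, N10, N11, N12, N13, N14} as a parent, child, or co-parent, and no others.
Parents of N4: N2; children: N5, N7, N9, N11, N12, N14; co-parents: N1, N2, N3, N5, N6, N7, N8, N9, N10, N13.
These exactly cover the given set, so the node is N4.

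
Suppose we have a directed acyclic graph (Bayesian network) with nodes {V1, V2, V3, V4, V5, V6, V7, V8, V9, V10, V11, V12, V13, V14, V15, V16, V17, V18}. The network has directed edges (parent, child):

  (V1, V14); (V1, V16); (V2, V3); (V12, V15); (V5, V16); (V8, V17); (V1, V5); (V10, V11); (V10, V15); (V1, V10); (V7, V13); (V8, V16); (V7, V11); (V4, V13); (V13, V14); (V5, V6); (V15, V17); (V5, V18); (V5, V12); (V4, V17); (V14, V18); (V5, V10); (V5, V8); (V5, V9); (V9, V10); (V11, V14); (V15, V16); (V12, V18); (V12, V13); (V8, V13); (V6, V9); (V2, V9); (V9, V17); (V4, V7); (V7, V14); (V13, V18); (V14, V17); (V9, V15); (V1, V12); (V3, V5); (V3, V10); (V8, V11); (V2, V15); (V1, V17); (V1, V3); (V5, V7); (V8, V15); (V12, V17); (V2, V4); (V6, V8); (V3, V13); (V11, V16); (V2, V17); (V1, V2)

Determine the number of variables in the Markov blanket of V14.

13

By definition, MB(V14) is built from V14's parents, V14's children, and the co-parents of V14.
V14 has parents V1, V7, V11, V13.
Ch(V14) = {V17, V18}.
Co-parents of V14 (other parents of its children):
  V17 also has parents V1, V2, V4, V8, V9, V12, V15.
  V18 also has parents V5, V12, V13.
MB(V14) = {V1, V2, V4, V5, V7, V8, V9, V11, V12, V13, V15, V17, V18}, which has 13 nodes.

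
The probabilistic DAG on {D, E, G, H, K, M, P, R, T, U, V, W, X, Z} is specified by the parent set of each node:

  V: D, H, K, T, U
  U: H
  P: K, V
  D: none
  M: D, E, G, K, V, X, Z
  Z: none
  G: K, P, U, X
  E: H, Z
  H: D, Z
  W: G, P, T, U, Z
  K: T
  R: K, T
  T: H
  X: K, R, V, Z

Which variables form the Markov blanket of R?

{K, T, V, X, Z}

R's parents: K, T.
R has child X.
Co-parents of R (other parents of its children):
  X also has parents K, V, Z.
MB(R) = {K, T, V, X, Z}.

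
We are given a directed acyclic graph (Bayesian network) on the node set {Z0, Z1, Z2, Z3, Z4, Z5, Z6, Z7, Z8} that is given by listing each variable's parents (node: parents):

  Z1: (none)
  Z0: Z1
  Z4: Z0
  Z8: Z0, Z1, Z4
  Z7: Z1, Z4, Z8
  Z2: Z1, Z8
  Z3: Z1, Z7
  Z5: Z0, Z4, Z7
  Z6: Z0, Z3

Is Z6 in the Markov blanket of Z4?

No

Parents of Z4: Z0.
Ch(Z4) = {Z5, Z7, Z8}.
Co-parents of Z4 (other parents of its children):
  Z8: Z0, Z1
  Z7: Z1, Z8
  Z5: Z0, Z7
MB(Z4) = {Z0, Z1, Z5, Z7, Z8}; Z6 is not in this set.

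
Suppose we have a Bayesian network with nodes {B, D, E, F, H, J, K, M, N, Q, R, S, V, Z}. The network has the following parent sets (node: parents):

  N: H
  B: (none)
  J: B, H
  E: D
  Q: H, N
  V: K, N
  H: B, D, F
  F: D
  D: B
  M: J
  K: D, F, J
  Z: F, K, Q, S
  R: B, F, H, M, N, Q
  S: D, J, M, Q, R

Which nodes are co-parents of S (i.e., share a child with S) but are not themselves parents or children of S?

Children of S: Z.
  parents(Z) \ {S} = {F, K, Q}.
Excluding nodes already adjacent to S (D, J, M, Q, R, Z), the co-parent-only contribution is {F, K}.

{F, K}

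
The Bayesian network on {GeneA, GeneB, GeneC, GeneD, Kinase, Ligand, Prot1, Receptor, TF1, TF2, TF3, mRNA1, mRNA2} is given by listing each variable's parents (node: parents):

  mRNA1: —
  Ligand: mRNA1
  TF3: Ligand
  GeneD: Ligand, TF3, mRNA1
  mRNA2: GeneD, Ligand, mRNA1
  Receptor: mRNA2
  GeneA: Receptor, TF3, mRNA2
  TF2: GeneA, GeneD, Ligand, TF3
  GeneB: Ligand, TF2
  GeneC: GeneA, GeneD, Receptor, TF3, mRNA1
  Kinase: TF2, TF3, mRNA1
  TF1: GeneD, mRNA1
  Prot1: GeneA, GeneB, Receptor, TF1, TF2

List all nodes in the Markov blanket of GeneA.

{GeneB, GeneC, GeneD, Ligand, Prot1, Receptor, TF1, TF2, TF3, mRNA1, mRNA2}

Parents of GeneA: Receptor, TF3, mRNA2.
Ch(GeneA) = {GeneC, Prot1, TF2}.
For each child, the remaining parents (spouses of GeneA):
  TF2 also has parents GeneD, Ligand, TF3.
  GeneC also has parents GeneD, Receptor, TF3, mRNA1.
  Prot1's other parents are GeneB, Receptor, TF1, TF2.
Union: {Receptor, TF3, mRNA2} ∪ {GeneC, Prot1, TF2} ∪ {GeneB, GeneD, Ligand, Receptor, TF1, TF2, TF3, mRNA1} = {GeneB, GeneC, GeneD, Ligand, Prot1, Receptor, TF1, TF2, TF3, mRNA1, mRNA2}.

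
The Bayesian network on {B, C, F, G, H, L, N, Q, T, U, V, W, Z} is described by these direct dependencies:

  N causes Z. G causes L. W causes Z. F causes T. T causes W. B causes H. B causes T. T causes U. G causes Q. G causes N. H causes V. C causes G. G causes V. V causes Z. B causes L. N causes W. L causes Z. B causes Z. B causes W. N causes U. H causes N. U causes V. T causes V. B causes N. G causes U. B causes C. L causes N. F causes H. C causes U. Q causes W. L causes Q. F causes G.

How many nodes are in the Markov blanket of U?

Recall MB(v) = parents ∪ children ∪ spouses, where spouses are the other parents of v's children.
Pa(U) = {C, G, N, T}.
Children of U: V.
For each child, the remaining parents (spouses of U):
  V: G, H, T
MB(U) = {C, G, H, N, T, V}, which has 6 nodes.

6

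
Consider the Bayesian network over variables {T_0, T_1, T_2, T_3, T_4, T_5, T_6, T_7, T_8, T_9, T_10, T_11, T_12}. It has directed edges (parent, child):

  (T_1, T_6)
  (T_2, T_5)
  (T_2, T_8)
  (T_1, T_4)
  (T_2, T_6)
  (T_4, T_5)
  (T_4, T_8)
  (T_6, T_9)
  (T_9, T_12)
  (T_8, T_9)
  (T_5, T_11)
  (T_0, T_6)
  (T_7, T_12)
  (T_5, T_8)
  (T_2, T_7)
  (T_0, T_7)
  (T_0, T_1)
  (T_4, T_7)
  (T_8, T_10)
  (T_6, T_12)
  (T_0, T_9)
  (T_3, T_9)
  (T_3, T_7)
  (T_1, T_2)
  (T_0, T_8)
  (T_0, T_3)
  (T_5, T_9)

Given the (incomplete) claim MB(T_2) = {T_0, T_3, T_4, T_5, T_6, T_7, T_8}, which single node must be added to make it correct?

T_1

The Markov blanket of a node is its parents, its children, and the other parents of its children.
T_2's parents: T_1.
T_2's children: T_5, T_6, T_7, T_8.
Parents of each child, excluding T_2:
  parents(T_5) \ {T_2} = {T_4}.
  parents(T_6) \ {T_2} = {T_0, T_1}.
  parents(T_7) \ {T_2} = {T_0, T_3, T_4}.
  T_8 also has parents T_0, T_4, T_5.
MB(T_2) = {T_0, T_1, T_3, T_4, T_5, T_6, T_7, T_8}.
Comparing with the claimed set, T_1 is missing.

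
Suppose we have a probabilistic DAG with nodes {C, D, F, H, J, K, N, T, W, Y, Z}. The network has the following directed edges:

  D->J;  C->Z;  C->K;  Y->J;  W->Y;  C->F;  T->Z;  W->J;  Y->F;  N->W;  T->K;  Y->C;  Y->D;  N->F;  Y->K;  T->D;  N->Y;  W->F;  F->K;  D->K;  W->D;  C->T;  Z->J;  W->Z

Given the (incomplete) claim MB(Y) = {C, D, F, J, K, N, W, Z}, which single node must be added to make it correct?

T

Pa(Y) = {N, W}.
Y has children C, D, F, J, K.
Parents of each child, excluding Y:
  C: —
  F: C, N, W
  D: T, W
  J: D, W, Z
  K: C, D, F, T
MB(Y) = {C, D, F, J, K, N, T, W, Z}.
Comparing with the claimed set, T is missing.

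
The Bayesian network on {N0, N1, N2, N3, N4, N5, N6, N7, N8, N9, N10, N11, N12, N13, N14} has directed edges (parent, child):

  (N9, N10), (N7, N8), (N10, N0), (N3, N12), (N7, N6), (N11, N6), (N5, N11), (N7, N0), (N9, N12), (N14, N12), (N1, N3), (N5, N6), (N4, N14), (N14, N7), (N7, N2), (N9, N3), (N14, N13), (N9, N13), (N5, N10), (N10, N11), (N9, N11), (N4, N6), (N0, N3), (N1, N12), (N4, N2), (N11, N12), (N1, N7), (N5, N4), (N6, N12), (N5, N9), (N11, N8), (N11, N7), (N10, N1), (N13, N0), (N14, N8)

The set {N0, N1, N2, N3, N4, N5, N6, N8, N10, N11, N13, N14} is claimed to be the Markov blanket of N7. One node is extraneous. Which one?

By definition, MB(N7) is built from N7's parents, N7's children, and the co-parents of N7.
Pa(N7) = {N1, N11, N14}.
Children of N7: N0, N2, N6, N8.
Other parents of N7's children:
  N0: N10, N13
  N6: N4, N5, N11
  N2: N4
  N8: N11, N14
MB(N7) = {N0, N1, N2, N4, N5, N6, N8, N10, N11, N13, N14}.
N3 is neither a parent, child, nor co-parent of N7, so it does not belong.

N3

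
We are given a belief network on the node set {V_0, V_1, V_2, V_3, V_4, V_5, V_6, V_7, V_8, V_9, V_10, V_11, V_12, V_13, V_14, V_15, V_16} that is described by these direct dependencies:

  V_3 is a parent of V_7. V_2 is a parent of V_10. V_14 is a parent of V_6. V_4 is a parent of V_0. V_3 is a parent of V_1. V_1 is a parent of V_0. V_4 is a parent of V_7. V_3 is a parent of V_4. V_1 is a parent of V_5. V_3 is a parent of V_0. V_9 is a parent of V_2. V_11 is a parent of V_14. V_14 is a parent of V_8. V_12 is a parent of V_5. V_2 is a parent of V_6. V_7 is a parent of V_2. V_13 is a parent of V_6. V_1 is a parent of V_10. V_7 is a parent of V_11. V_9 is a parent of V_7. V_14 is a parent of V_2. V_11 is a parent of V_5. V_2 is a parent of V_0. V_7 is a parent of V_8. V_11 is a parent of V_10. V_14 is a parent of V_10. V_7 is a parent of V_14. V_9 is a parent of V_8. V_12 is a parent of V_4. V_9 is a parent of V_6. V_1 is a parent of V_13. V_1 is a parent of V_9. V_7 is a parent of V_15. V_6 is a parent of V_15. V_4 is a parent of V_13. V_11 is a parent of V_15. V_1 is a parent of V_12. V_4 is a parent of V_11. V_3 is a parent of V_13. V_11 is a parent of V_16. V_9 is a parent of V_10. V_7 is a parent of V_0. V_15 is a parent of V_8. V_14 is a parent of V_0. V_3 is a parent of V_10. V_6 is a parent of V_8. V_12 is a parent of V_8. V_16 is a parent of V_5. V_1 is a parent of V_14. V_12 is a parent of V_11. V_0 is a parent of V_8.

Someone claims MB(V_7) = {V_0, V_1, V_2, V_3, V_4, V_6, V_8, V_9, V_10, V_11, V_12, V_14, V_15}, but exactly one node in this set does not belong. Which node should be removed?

V_10

V_7's parents: V_3, V_4, V_9.
Children of V_7: V_0, V_2, V_8, V_11, V_14, V_15.
Parents of each child, excluding V_7:
  V_11: V_4, V_12
  V_14: V_1, V_11
  V_2: V_9, V_14
  V_0: V_1, V_2, V_3, V_4, V_14
  V_15: V_6, V_11
  V_8: V_0, V_6, V_9, V_12, V_14, V_15
MB(V_7) = {V_0, V_1, V_2, V_3, V_4, V_6, V_8, V_9, V_11, V_12, V_14, V_15}.
V_10 is neither a parent, child, nor co-parent of V_7, so it does not belong.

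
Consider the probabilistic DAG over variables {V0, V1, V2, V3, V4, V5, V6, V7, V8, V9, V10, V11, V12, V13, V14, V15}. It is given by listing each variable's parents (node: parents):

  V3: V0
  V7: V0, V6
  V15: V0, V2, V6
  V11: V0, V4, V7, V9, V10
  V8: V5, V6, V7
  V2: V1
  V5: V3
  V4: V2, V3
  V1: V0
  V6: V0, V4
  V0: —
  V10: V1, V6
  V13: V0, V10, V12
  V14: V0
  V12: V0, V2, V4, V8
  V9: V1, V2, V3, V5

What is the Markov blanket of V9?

The Markov blanket of a node is its parents, its children, and the other parents of its children.
Children of V9: V11.
Parents of V9: V1, V2, V3, V5.
For each child, the remaining parents (spouses of V9):
  V11's other parents are V0, V4, V7, V10.
MB(V9) = {V0, V1, V2, V3, V4, V5, V7, V10, V11}.

{V0, V1, V2, V3, V4, V5, V7, V10, V11}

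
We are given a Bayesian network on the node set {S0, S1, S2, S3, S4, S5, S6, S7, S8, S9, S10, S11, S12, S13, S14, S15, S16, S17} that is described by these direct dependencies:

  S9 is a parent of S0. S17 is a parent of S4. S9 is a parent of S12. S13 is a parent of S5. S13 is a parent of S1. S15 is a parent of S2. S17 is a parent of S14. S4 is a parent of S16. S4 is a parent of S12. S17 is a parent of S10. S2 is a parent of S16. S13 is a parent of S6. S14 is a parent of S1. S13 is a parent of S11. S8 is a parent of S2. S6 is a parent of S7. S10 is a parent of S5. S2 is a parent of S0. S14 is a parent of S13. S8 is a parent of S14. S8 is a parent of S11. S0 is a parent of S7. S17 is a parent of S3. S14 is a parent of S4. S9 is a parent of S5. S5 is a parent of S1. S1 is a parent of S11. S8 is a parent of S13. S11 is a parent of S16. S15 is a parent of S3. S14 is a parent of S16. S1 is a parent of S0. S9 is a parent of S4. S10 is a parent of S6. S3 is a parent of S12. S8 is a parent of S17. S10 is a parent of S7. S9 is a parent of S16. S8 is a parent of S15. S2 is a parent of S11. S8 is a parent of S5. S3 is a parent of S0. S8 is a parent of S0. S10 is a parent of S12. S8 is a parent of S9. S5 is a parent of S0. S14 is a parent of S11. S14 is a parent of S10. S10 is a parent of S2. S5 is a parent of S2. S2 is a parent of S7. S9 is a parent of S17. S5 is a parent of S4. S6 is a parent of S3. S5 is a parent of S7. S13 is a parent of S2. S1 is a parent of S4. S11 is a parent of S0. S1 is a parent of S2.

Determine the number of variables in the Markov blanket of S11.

S11 has parents S1, S2, S8, S13, S14.
Ch(S11) = {S0, S16}.
Parents of each child, excluding S11:
  parents(S0) \ {S11} = {S1, S2, S3, S5, S8, S9}.
  S16's other parents are S2, S4, S9, S14.
MB(S11) = {S0, S1, S2, S3, S4, S5, S8, S9, S13, S14, S16}, which has 11 nodes.

11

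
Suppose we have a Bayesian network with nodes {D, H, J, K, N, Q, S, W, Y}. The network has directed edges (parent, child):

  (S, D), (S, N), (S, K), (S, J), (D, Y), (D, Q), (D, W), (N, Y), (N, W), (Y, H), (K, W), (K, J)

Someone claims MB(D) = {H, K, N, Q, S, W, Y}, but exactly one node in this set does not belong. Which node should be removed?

D's parents: S.
D has children Q, W, Y.
Other parents of D's children:
  Y's other parent is N.
  Q: no additional parents.
  W's other parents are K, N.
MB(D) = {K, N, Q, S, W, Y}.
H is neither a parent, child, nor co-parent of D, so it does not belong.

H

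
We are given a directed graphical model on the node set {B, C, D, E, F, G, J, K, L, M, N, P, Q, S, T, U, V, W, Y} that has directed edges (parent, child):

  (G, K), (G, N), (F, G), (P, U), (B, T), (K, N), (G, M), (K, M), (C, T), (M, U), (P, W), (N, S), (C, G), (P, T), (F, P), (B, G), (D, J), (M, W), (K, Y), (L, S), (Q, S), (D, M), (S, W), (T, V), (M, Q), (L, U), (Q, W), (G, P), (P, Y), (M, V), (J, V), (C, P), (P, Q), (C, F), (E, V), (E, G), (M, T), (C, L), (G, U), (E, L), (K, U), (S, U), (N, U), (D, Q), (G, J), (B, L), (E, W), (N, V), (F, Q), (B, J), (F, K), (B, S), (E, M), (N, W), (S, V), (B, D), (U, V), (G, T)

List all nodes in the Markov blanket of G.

G's parents: B, C, E, F.
Ch(G) = {J, K, M, N, P, T, U}.
Co-parents of G (other parents of its children):
  J's other parents are B, D.
  K's other parent is F.
  M's other parents are D, E, K.
  N's other parent is K.
  P's other parents are C, F.
  parents(T) \ {G} = {B, C, M, P}.
  U also has parents K, L, M, N, P, S.
Taking the union gives {B, C, D, E, F, J, K, L, M, N, P, S, T, U}.

{B, C, D, E, F, J, K, L, M, N, P, S, T, U}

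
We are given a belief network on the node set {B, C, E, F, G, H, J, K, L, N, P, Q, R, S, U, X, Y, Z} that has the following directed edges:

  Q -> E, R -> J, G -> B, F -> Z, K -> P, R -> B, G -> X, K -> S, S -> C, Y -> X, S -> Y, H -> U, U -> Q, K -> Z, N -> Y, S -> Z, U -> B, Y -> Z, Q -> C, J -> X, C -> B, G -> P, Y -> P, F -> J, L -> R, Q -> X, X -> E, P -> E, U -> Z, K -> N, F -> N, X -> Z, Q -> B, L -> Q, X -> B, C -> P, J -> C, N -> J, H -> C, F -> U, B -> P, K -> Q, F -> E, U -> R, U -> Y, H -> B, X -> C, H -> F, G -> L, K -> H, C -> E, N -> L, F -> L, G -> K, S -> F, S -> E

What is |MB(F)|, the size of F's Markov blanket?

F has parents H, S.
F has children E, J, L, N, U, Z.
Parents of each child, excluding F:
  N also has parent K.
  parents(U) \ {F} = {H}.
  L also has parents G, N.
  J also has parents N, R.
  Z's other parents are K, S, U, X, Y.
  E's other parents are C, P, Q, S, X.
MB(F) = {C, E, G, H, J, K, L, N, P, Q, R, S, U, X, Y, Z}, which has 16 nodes.

16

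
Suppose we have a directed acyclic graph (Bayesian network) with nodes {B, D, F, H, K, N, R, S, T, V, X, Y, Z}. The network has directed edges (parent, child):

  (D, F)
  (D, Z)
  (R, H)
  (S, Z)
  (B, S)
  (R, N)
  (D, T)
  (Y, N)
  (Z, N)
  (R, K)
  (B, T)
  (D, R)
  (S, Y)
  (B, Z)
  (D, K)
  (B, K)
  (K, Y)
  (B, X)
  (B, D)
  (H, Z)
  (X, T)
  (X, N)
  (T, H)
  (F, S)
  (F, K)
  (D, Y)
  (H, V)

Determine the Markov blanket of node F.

The Markov blanket of a node is its parents, its children, and the other parents of its children.
F has children K, S.
F's parents: D.
Parents of each child, excluding F:
  S: B
  K: B, D, R
MB(F) = {B, D, K, R, S}.

{B, D, K, R, S}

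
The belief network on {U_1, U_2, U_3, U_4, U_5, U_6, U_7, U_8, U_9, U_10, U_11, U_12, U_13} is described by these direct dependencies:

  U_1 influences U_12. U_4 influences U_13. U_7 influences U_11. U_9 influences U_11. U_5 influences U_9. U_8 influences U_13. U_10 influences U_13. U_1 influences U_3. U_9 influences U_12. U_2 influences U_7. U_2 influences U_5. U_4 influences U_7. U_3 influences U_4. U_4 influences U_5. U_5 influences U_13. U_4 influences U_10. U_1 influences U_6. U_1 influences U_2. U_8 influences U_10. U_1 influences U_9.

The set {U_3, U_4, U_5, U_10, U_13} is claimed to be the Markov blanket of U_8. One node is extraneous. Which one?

By definition, MB(U_8) is built from U_8's parents, U_8's children, and the co-parents of U_8.
Parents of U_8: none.
U_8's children: U_10, U_13.
Parents of each child, excluding U_8:
  U_10: U_4
  U_13: U_4, U_5, U_10
MB(U_8) = {U_4, U_5, U_10, U_13}.
U_3 is neither a parent, child, nor co-parent of U_8, so it does not belong.

U_3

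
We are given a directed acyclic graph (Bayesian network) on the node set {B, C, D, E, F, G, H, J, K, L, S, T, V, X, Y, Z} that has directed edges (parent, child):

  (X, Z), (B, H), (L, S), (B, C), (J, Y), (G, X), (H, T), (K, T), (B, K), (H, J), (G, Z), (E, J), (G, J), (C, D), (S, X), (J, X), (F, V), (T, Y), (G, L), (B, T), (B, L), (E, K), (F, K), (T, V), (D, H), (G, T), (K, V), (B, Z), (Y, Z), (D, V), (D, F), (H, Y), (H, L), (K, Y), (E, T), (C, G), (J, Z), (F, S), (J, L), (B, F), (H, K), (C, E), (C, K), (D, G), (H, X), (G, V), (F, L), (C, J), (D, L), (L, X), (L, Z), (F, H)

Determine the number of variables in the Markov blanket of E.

Parents of E: C.
E's children: J, K, T.
Other parents of E's children:
  J also has parents C, G, H.
  K's other parents are B, C, F, H.
  T's other parents are B, G, H, K.
MB(E) = {B, C, F, G, H, J, K, T}, which has 8 nodes.

8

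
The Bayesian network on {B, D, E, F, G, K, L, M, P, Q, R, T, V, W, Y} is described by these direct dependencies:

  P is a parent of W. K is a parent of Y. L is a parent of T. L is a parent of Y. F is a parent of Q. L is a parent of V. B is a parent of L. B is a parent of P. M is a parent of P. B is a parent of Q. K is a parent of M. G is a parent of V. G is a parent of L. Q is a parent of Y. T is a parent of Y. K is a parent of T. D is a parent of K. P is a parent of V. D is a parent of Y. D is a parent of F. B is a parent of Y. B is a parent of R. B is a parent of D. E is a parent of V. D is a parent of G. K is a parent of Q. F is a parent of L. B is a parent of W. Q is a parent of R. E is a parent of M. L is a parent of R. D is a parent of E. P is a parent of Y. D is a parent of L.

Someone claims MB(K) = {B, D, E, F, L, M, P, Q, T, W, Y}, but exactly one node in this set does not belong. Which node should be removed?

W

Pa(K) = {D}.
K has children M, Q, T, Y.
For each child, the remaining parents (spouses of K):
  M: E
  Q: B, F
  T: L
  Y: B, D, L, P, Q, T
MB(K) = {B, D, E, F, L, M, P, Q, T, Y}.
W is neither a parent, child, nor co-parent of K, so it does not belong.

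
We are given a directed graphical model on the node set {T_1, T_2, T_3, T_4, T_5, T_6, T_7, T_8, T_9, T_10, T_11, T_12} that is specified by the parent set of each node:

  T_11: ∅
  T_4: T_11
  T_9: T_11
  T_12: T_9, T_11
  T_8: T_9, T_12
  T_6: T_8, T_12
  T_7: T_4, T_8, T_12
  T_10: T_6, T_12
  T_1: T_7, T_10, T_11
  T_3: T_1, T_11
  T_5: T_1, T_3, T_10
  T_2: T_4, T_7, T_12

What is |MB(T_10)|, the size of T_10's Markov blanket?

T_10 has children T_1, T_5.
Parents of T_10: T_6, T_12.
For each child, the remaining parents (spouses of T_10):
  parents(T_1) \ {T_10} = {T_7, T_11}.
  T_5 also has parents T_1, T_3.
MB(T_10) = {T_1, T_3, T_5, T_6, T_7, T_11, T_12}, which has 7 nodes.

7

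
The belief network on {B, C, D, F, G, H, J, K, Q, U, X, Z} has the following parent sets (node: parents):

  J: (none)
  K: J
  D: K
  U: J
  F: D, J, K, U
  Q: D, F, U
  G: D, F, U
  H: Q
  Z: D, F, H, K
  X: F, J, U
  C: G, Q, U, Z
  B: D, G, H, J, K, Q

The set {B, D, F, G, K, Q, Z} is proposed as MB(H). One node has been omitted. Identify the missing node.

Recall MB(v) = parents ∪ children ∪ spouses, where spouses are the other parents of v's children.
H's parents: Q.
H's children: B, Z.
For each child, the remaining parents (spouses of H):
  parents(Z) \ {H} = {D, F, K}.
  parents(B) \ {H} = {D, G, J, K, Q}.
MB(H) = {B, D, F, G, J, K, Q, Z}.
Comparing with the claimed set, J is missing.

J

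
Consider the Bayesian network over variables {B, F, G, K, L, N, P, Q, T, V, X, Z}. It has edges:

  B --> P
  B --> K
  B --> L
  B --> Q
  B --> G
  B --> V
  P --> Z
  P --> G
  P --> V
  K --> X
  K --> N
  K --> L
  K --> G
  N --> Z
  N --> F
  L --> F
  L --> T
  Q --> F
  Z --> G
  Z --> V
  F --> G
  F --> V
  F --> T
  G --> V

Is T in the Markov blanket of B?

No

A node's Markov blanket = Pa ∪ Ch ∪ (parents of Ch other than the node itself).
Pa(B) = {}.
Children of B: G, K, L, P, Q, V.
For each child, the remaining parents (spouses of B):
  P has no other parent.
  K: no additional parents.
  L also has parent K.
  Q has no other parent.
  parents(G) \ {B} = {F, K, P, Z}.
  V's other parents are F, G, P, Z.
MB(B) = {F, G, K, L, P, Q, V, Z}; T is not in this set.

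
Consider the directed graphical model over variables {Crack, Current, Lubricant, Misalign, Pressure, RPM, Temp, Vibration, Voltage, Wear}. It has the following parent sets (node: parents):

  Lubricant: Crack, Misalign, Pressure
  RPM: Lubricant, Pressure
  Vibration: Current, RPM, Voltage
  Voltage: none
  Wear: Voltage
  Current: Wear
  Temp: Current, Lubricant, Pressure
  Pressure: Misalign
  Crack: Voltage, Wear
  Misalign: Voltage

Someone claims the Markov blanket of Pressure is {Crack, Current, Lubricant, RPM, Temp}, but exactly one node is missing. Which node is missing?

Misalign

Ch(Pressure) = {Lubricant, RPM, Temp}.
Pa(Pressure) = {Misalign}.
Co-parents of Pressure (other parents of its children):
  Lubricant's other parents are Crack, Misalign.
  parents(RPM) \ {Pressure} = {Lubricant}.
  Temp also has parents Current, Lubricant.
MB(Pressure) = {Crack, Current, Lubricant, Misalign, RPM, Temp}.
Comparing with the claimed set, Misalign is missing.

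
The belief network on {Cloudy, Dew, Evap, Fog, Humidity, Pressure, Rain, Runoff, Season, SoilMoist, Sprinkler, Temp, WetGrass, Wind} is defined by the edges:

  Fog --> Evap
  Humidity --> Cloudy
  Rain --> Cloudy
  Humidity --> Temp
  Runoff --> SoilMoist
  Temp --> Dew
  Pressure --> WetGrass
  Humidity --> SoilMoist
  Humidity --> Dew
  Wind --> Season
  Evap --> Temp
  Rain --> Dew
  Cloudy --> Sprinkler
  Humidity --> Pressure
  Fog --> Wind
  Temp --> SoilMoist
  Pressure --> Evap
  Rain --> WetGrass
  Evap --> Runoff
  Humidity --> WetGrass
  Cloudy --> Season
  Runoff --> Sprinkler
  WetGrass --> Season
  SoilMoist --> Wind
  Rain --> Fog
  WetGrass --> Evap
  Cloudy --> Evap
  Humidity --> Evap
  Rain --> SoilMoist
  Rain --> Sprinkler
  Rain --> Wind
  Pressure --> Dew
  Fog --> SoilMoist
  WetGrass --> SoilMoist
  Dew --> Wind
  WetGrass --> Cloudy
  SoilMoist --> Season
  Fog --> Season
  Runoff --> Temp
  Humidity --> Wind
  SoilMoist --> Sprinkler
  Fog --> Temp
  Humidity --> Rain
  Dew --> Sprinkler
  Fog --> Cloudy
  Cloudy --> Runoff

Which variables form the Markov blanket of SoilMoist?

SoilMoist's parents: Fog, Humidity, Rain, Runoff, Temp, WetGrass.
SoilMoist has children Season, Sprinkler, Wind.
For each child, the remaining parents (spouses of SoilMoist):
  Sprinkler's other parents are Cloudy, Dew, Rain, Runoff.
  Wind's other parents are Dew, Fog, Humidity, Rain.
  parents(Season) \ {SoilMoist} = {Cloudy, Fog, WetGrass, Wind}.
Union: {Fog, Humidity, Rain, Runoff, Temp, WetGrass} ∪ {Season, Sprinkler, Wind} ∪ {Cloudy, Dew, Fog, Humidity, Rain, Runoff, WetGrass, Wind} = {Cloudy, Dew, Fog, Humidity, Rain, Runoff, Season, Sprinkler, Temp, WetGrass, Wind}.

{Cloudy, Dew, Fog, Humidity, Rain, Runoff, Season, Sprinkler, Temp, WetGrass, Wind}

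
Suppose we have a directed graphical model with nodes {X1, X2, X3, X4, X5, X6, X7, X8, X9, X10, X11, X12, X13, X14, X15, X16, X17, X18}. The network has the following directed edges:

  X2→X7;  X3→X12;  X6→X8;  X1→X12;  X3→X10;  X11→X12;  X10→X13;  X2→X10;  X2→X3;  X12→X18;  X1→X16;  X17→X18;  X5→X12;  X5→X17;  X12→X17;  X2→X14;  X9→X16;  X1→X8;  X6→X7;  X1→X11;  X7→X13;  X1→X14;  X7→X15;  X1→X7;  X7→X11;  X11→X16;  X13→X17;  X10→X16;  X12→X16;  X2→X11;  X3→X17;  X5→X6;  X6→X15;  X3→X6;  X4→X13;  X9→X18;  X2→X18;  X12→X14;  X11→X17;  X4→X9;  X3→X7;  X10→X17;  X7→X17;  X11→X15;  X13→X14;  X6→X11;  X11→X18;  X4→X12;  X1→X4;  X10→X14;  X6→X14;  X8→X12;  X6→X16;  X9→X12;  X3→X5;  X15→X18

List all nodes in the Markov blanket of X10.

Pa(X10) = {X2, X3}.
X10 has children X13, X14, X16, X17.
Parents of each child, excluding X10:
  X13: X4, X7
  X14: X1, X2, X6, X12, X13
  X16: X1, X6, X9, X11, X12
  X17: X3, X5, X7, X11, X12, X13
MB(X10) = {X1, X2, X3, X4, X5, X6, X7, X9, X11, X12, X13, X14, X16, X17}.

{X1, X2, X3, X4, X5, X6, X7, X9, X11, X12, X13, X14, X16, X17}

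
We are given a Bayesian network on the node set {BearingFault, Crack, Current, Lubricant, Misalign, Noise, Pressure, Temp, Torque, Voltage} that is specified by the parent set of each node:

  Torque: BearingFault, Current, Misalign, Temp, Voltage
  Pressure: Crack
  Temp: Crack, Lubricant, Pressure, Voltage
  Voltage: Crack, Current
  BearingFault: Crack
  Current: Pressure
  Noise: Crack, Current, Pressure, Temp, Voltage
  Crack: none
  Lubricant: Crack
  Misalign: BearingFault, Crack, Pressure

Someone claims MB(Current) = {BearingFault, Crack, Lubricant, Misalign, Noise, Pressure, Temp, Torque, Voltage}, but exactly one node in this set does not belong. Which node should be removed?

Lubricant

The Markov blanket of a node is its parents, its children, and the other parents of its children.
Current's parents: Pressure.
Ch(Current) = {Noise, Torque, Voltage}.
Parents of each child, excluding Current:
  Voltage also has parent Crack.
  Torque's other parents are BearingFault, Misalign, Temp, Voltage.
  parents(Noise) \ {Current} = {Crack, Pressure, Temp, Voltage}.
MB(Current) = {BearingFault, Crack, Misalign, Noise, Pressure, Temp, Torque, Voltage}.
Lubricant is neither a parent, child, nor co-parent of Current, so it does not belong.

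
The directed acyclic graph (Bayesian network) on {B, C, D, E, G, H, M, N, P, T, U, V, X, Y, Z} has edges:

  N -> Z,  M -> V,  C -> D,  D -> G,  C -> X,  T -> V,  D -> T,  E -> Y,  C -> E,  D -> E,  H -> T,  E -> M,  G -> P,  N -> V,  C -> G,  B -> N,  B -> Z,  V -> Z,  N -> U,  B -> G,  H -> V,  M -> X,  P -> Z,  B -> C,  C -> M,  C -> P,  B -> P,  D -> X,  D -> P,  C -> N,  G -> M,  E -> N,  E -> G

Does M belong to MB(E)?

M is a child of E.
So M ∈ MB(E).

Yes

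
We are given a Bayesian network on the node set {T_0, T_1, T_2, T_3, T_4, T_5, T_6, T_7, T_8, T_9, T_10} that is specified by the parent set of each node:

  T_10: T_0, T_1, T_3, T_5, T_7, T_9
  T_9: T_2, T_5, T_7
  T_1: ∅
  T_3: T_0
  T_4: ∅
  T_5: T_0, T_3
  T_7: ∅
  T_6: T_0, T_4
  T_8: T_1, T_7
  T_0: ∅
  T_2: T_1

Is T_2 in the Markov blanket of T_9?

T_2 is a parent of T_9.
So T_2 ∈ MB(T_9).

Yes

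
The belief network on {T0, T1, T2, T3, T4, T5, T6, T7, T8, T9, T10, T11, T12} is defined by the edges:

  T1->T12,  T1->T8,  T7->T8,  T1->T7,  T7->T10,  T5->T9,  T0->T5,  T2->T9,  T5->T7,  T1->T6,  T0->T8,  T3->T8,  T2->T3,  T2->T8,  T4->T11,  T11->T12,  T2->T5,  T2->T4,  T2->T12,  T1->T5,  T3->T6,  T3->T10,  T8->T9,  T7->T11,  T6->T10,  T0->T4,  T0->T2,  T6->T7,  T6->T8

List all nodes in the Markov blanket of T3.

{T0, T1, T2, T6, T7, T8, T10}

Pa(T3) = {T2}.
T3 has children T6, T8, T10.
Parents of each child, excluding T3:
  T6 also has parent T1.
  parents(T8) \ {T3} = {T0, T1, T2, T6, T7}.
  parents(T10) \ {T3} = {T6, T7}.
Taking the union gives {T0, T1, T2, T6, T7, T8, T10}.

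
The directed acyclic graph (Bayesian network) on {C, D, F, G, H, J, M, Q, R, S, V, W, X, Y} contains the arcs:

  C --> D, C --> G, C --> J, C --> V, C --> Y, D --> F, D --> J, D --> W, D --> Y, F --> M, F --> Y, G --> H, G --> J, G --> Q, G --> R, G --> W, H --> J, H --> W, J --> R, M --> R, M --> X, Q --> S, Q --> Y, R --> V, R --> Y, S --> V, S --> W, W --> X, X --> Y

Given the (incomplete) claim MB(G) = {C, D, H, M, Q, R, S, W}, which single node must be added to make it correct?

J

Children of G: H, J, Q, R, W.
G's parents: C.
Parents of each child, excluding G:
  H: —
  J: C, D, H
  Q: —
  R: J, M
  W: D, H, S
MB(G) = {C, D, H, J, M, Q, R, S, W}.
Comparing with the claimed set, J is missing.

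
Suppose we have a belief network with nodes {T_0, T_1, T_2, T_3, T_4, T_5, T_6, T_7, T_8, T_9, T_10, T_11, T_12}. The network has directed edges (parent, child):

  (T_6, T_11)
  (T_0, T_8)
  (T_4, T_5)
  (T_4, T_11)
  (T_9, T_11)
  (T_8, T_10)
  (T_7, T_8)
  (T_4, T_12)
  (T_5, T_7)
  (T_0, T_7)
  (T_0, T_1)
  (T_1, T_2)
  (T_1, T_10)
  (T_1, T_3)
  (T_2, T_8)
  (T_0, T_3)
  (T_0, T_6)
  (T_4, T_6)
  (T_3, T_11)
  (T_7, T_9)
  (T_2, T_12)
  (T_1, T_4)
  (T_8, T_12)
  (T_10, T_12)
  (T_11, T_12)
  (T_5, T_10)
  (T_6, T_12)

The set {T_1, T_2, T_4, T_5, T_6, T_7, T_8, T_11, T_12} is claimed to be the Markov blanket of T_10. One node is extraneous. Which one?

T_10 has parents T_1, T_5, T_8.
Children of T_10: T_12.
Parents of each child, excluding T_10:
  T_12: T_2, T_4, T_6, T_8, T_11
MB(T_10) = {T_1, T_2, T_4, T_5, T_6, T_8, T_11, T_12}.
T_7 is neither a parent, child, nor co-parent of T_10, so it does not belong.

T_7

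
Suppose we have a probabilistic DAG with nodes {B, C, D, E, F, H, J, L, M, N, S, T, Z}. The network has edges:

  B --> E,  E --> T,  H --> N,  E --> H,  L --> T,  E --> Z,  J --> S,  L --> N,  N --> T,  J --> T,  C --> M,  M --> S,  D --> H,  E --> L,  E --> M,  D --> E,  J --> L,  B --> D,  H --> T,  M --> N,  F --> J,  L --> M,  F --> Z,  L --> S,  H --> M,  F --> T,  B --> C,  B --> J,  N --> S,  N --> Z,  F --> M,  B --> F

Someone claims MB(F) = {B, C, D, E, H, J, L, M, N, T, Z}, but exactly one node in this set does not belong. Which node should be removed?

Pa(F) = {B}.
Ch(F) = {J, M, T, Z}.
Co-parents of F (other parents of its children):
  J's other parent is B.
  M's other parents are C, E, H, L.
  T also has parents E, H, J, L, N.
  Z also has parents E, N.
MB(F) = {B, C, E, H, J, L, M, N, T, Z}.
D is neither a parent, child, nor co-parent of F, so it does not belong.

D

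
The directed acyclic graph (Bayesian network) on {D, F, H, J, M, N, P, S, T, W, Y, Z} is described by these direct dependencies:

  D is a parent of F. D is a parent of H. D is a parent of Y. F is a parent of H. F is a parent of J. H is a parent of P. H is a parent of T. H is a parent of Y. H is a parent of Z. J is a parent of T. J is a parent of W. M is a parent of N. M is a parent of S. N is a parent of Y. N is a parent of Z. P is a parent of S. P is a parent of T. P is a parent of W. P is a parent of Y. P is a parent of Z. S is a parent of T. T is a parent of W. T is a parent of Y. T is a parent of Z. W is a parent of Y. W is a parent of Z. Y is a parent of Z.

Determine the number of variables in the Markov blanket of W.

Pa(W) = {J, P, T}.
Ch(W) = {Y, Z}.
Other parents of W's children:
  Y also has parents D, H, N, P, T.
  Z's other parents are H, N, P, T, Y.
MB(W) = {D, H, J, N, P, T, Y, Z}, which has 8 nodes.

8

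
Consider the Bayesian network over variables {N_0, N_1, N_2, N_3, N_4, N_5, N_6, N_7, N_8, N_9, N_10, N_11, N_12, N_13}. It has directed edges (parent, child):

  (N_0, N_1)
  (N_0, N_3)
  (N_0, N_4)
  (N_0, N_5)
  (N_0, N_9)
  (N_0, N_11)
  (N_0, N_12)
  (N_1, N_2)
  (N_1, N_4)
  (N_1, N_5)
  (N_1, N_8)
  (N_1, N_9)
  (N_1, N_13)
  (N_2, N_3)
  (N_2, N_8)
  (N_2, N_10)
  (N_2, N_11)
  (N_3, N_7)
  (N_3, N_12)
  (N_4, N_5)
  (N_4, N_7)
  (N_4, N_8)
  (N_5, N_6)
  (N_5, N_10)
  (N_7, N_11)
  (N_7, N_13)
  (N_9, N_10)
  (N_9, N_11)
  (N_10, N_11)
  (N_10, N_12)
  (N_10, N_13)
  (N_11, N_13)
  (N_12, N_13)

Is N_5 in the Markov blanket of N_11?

No

By definition, MB(N_11) is built from N_11's parents, N_11's children, and the co-parents of N_11.
N_11's parents: N_0, N_2, N_7, N_9, N_10.
Children of N_11: N_13.
Other parents of N_11's children:
  N_13's other parents are N_1, N_7, N_10, N_12.
MB(N_11) = {N_0, N_1, N_2, N_7, N_9, N_10, N_12, N_13}; N_5 is not in this set.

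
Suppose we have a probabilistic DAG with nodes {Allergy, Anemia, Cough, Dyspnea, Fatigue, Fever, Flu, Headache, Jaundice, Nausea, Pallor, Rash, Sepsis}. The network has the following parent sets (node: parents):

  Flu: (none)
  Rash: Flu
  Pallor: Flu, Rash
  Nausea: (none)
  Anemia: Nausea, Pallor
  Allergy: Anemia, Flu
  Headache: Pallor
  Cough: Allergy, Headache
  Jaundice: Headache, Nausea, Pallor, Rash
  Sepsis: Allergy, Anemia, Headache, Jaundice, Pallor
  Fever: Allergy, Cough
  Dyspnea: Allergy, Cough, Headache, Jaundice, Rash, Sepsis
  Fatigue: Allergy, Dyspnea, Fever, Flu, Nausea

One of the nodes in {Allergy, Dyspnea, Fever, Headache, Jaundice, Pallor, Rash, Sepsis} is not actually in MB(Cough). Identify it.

Pallor

Recall MB(v) = parents ∪ children ∪ spouses, where spouses are the other parents of v's children.
Cough has parents Allergy, Headache.
Children of Cough: Dyspnea, Fever.
Co-parents of Cough (other parents of its children):
  Fever: Allergy
  Dyspnea: Allergy, Headache, Jaundice, Rash, Sepsis
MB(Cough) = {Allergy, Dyspnea, Fever, Headache, Jaundice, Rash, Sepsis}.
Pallor is neither a parent, child, nor co-parent of Cough, so it does not belong.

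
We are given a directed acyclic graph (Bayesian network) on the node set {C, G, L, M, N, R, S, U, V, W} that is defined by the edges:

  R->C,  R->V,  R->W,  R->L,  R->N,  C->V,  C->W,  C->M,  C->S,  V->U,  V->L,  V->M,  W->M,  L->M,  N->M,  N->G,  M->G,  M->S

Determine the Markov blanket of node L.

{C, M, N, R, V, W}

Recall MB(v) = parents ∪ children ∪ spouses, where spouses are the other parents of v's children.
L has parents R, V.
L has child M.
Other parents of L's children:
  M's other parents are C, N, V, W.
So the Markov blanket of L is {C, M, N, R, V, W}.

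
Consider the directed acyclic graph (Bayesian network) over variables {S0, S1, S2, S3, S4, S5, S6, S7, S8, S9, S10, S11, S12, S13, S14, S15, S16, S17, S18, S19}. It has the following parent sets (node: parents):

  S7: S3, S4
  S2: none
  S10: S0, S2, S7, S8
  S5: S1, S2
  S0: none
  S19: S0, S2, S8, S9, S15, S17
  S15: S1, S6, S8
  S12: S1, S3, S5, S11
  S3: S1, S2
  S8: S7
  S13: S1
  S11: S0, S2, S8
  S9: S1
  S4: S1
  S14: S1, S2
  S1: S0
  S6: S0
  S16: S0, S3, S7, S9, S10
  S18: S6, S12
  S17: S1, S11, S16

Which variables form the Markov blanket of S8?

{S0, S1, S2, S6, S7, S9, S10, S11, S15, S17, S19}

Recall MB(v) = parents ∪ children ∪ spouses, where spouses are the other parents of v's children.
S8 has parent S7.
Children of S8: S10, S11, S15, S19.
For each child, the remaining parents (spouses of S8):
  S10 also has parents S0, S2, S7.
  S11 also has parents S0, S2.
  S15's other parents are S1, S6.
  S19's other parents are S0, S2, S9, S15, S17.
MB(S8) = {S0, S1, S2, S6, S7, S9, S10, S11, S15, S17, S19}.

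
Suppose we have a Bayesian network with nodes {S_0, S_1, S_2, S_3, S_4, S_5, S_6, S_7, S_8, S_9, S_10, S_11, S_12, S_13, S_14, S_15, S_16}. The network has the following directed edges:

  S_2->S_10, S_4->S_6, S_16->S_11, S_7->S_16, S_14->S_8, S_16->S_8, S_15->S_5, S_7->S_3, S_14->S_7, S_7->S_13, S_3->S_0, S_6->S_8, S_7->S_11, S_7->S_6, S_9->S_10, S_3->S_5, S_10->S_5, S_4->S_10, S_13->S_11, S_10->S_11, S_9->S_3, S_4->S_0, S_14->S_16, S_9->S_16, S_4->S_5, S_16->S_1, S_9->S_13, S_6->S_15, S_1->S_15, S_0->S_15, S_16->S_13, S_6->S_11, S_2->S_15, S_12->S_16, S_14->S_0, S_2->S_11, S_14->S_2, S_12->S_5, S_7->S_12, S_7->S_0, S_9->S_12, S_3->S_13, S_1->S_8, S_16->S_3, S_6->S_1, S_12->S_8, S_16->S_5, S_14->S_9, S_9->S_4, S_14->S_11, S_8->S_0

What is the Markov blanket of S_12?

{S_1, S_3, S_4, S_5, S_6, S_7, S_8, S_9, S_10, S_14, S_15, S_16}

Children of S_12: S_5, S_8, S_16.
Parents of S_12: S_7, S_9.
For each child, the remaining parents (spouses of S_12):
  parents(S_16) \ {S_12} = {S_7, S_9, S_14}.
  S_8 also has parents S_1, S_6, S_14, S_16.
  S_5 also has parents S_3, S_4, S_10, S_15, S_16.
Taking the union gives {S_1, S_3, S_4, S_5, S_6, S_7, S_8, S_9, S_10, S_14, S_15, S_16}.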